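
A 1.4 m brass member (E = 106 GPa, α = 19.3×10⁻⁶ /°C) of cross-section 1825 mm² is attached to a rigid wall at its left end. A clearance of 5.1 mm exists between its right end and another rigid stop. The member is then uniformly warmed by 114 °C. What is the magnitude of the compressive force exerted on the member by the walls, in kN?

P ≈ 0 kN

Free thermal elongation = αΔT L = 19.3×10⁻⁶ × 114 × 1400 = 3.08 mm.
Since δ_free = 3.08 mm is less than the 5.1 mm gap, the member never touches the wall. No axial force develops.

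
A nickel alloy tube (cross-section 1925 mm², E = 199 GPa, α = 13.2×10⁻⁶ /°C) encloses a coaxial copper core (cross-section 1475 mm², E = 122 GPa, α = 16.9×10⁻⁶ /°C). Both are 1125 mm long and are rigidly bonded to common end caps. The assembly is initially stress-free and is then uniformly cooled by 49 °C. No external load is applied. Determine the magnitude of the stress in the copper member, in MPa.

σ ≈ 15 MPa (tensile)

Both members must finish at the same length. With the larger α, the copper tends to over-contract; the plates restrain it, putting the copper in tension and the nickel alloy in compression. With no external load the two internal forces are equal and opposite, magnitude P.
Setting the final lengths equal and cancelling L: (α₁ − α₂)ΔT = P/(A₁E₁) + P/(A₂E₂).
|α₁ − α₂|·ΔT = 3.7×10⁻⁶ × 49 = 0.0001813.
1/(A₁E₁) + 1/(A₂E₂) = 1/(1925×199×10³) + 1/(1475×122×10³) = 8.168×10⁻⁹ N⁻¹.
P = 0.0001813 / 8.168×10⁻⁹ = 22200 N = 22.2 kN.
σ_{copper} = P/A₂ = 22200/1475 = 15.05 MPa, tensile.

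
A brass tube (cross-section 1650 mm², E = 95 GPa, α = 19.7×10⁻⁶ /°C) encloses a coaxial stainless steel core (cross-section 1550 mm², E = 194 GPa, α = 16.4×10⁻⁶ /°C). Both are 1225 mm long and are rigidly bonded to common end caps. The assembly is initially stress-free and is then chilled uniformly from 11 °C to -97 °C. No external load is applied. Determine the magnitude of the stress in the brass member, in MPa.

The brass has the larger α, so on cooling it would change length more than the stainless steel if both were free. The rigid plates force a common final length, so the brass is put into tension and the stainless steel into compression, with equal and opposite forces P (no external load).
Setting the final lengths equal and cancelling L: (α₁ − α₂)ΔT = P/(A₁E₁) + P/(A₂E₂).
|α₁ − α₂|·ΔT = 3.3×10⁻⁶ × 108 = 0.0003564.
1/(A₁E₁) + 1/(A₂E₂) = 1/(1650×95×10³) + 1/(1550×194×10³) = 9.705×10⁻⁹ N⁻¹.
So P = 0.0003564 / 9.705×10⁻⁹ = 36.72 kN.
σ_{brass} = P/A₁ = 36720/1650 = 22.26 MPa, tensile.

σ ≈ 22.3 MPa (tensile)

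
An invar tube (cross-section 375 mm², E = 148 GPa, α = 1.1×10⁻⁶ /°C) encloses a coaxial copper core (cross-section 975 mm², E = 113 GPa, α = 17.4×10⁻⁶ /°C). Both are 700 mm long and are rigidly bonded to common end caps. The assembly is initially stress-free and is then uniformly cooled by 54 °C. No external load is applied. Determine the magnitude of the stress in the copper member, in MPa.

Equilibrium of a rigid end plate with no external load gives equal and opposite internal forces ±P in the two members. Since α_{copper} > α_{invar}, cooling drives the copper into tension and the invar into compression.
Equating the net (thermal + elastic) strains gives |α₁ − α₂|·ΔT = P·[1/(A₁E₁) + 1/(A₂E₂)].
|α₁ − α₂|·ΔT = 16.3×10⁻⁶ × 54 = 0.0008802.
1/(A₁E₁) + 1/(A₂E₂) = 1/(375×148×10³) + 1/(975×113×10³) = 2.709×10⁻⁸ N⁻¹.
So P = 0.0008802 / 2.709×10⁻⁸ = 32.49 kN.
σ_{copper} = P/A₂ = 32490/975 = 33.32 MPa, tensile.

σ ≈ 33.3 MPa (tensile)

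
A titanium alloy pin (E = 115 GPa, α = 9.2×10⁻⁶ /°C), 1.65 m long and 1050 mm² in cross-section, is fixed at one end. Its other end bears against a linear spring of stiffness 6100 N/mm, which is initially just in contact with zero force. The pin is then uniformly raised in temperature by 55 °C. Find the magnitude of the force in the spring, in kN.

Free thermal expansion: δ_free = αΔT L = 9.2×10⁻⁶ × 55 × 1650 = 0.8349 mm.
With a force P in the spring, the elastic change of the pin is PL/(AE) and that of the spring is P/k; compatibility requires their sum to equal δ_free.
So P = δ_free / [L/(AE) + 1/k] = 0.8349 / [ 1650/(1050×115×10³) + 1/(6100) ].
P = 0.8349 / 0.0001776 = 4701 N.

P ≈ 4.7 kN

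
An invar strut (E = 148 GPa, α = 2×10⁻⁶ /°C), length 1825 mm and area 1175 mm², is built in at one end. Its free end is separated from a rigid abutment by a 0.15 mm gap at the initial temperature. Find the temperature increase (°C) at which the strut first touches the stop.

ΔT ≈ 41.1 °C

Contact occurs when the free expansion equals the gap: αΔT L = 0.15 mm.
ΔT = 0.15 / (2×10⁻⁶ × 1825) = 41.1 °C.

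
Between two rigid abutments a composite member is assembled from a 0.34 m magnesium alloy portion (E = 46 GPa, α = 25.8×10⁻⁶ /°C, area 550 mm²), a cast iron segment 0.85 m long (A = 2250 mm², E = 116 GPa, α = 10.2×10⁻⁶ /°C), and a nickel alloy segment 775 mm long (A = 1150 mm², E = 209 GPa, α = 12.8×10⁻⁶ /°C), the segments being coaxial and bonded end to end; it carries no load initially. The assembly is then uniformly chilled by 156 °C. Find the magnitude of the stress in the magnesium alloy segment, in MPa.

σ ≈ 390 MPa (tensile)

If the supports were absent, the total length change would be Σ αᵢΔT Lᵢ = 25.8×10⁻⁶×156×340 + 10.2×10⁻⁶×156×850 + 12.8×10⁻⁶×156×775 = 4.268 mm.
The walls prevent any net length change, so an axial force P (same in every segment) develops. Compatibility: P · Σ Lᵢ/(AᵢEᵢ) = δ_free.
The series flexibility is Σ Lᵢ/(AᵢEᵢ) = 340/(550×46×10³) + 850/(2250×116×10³) + 775/(1150×209×10³) = 1.992×10⁻⁵ mm/N.
Hence P = δ_free / Σ(L/AE) = 4.268/1.992×10⁻⁵ = 214.3 kN (tensile).
σ_{magnesium alloy} = P / A = 214300 / 550 = 389.6 MPa.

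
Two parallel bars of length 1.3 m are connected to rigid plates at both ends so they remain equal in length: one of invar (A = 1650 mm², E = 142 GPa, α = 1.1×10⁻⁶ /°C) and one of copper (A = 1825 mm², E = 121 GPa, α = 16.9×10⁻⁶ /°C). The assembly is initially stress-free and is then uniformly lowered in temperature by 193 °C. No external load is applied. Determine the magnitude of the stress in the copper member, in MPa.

The copper has the larger α, so on cooling it would change length more than the invar if both were free. The rigid plates force a common final length, so the copper is put into tension and the invar into compression, with equal and opposite forces P (no external load).
Equating the net (thermal + elastic) strains gives |α₁ − α₂|·ΔT = P·[1/(A₁E₁) + 1/(A₂E₂)].
|α₁ − α₂|·ΔT = 15.8×10⁻⁶ × 193 = 0.003049.
1/(A₁E₁) + 1/(A₂E₂) = 1/(1650×142×10³) + 1/(1825×121×10³) = 8.797×10⁻⁹ N⁻¹.
So P = 0.003049 / 8.797×10⁻⁹ = 346.7 kN.
σ_{copper} = P/A₂ = 346700/1825 = 190 MPa, tensile.

σ ≈ 190 MPa (tensile)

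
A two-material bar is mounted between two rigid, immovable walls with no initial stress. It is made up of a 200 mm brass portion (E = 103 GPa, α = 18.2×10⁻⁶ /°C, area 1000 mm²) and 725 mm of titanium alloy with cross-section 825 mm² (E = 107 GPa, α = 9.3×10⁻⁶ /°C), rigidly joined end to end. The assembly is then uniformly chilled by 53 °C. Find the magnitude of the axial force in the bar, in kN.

If the supports were absent, the total length change would be Σ αᵢΔT Lᵢ = 18.2×10⁻⁶×53×200 + 9.3×10⁻⁶×53×725 = 0.5503 mm.
The rigid supports impose zero overall length change; the single axial force P common to all segments must satisfy P Σ Lᵢ/(AᵢEᵢ) = δ_free.
The series flexibility is Σ Lᵢ/(AᵢEᵢ) = 200/(1000×103×10³) + 725/(825×107×10³) = 1.015×10⁻⁵ mm/N.
P = 0.5503 / 1.015×10⁻⁵ = 54190 N = 54.19 kN, tensile.

P ≈ 54.2 kN (tensile)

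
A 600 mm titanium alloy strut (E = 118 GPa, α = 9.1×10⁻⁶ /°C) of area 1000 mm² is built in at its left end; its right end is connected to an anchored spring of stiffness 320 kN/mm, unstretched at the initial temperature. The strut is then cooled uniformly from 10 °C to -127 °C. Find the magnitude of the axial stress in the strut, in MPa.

σ ≈ 91.1 MPa (tensile)

The unrestrained thermal change is αΔT L = 9.1×10⁻⁶ × 137 × 600 = 0.748 mm.
With a force P in the spring, the elastic change of the strut is PL/(AE) and that of the spring is P/k; compatibility requires their sum to equal δ_free.
P [ L/(AE) + 1/k ] = δ_free → P [ 600/(1000×118×10³) + 1/(320×10³) ] = 0.748.
P = 0.748 / 8.21×10⁻⁶ = 91110 N.
σ = P/A = 91110/1000 = 91.11 MPa.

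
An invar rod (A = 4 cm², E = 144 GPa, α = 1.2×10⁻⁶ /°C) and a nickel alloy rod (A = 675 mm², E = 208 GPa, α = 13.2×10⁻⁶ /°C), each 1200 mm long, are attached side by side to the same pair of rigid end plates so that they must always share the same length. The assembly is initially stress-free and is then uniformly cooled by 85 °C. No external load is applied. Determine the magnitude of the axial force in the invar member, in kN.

P ≈ 41.7 kN (compressive in the invar)

The nickel alloy has the larger α, so on cooling it would change length more than the invar if both were free. The rigid plates force a common final length, so the nickel alloy is put into tension and the invar into compression, with equal and opposite forces P (no external load).
Equating the net (thermal + elastic) strains gives |α₁ − α₂|·ΔT = P·[1/(A₁E₁) + 1/(A₂E₂)].
|α₁ − α₂|·ΔT = 12×10⁻⁶ × 85 = 0.00102.
1/(A₁E₁) + 1/(A₂E₂) = 1/(400×144×10³) + 1/(675×208×10³) = 2.448×10⁻⁸ N⁻¹.
P = 0.00102 / 2.448×10⁻⁸ = 41660 N = 41.66 kN.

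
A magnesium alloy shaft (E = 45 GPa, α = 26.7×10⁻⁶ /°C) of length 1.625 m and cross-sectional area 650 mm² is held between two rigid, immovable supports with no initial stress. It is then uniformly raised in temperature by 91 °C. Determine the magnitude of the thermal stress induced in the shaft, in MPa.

σ ≈ 109 MPa (compressive)

Because both ends are immovable the net strain is zero, and the suppressed thermal strain is αΔT = 26.7×10⁻⁶ × 91 = 2429.7×10⁻⁶.
σ = EαΔT = 45×10³ × 26.7×10⁻⁶ × 91 = 109.3 MPa (compressive; the shaft is trying to expand).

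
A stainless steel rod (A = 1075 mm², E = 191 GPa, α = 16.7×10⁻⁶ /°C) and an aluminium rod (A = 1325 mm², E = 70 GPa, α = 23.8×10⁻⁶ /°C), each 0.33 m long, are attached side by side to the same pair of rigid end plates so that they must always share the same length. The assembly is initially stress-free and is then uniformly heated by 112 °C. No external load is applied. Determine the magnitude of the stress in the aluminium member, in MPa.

Both members must finish at the same length. With the larger α, the aluminium tends to over-expand; the plates restrain it, putting the aluminium in compression and the stainless steel in tension. With no external load the two internal forces are equal and opposite, magnitude P.
Setting the final lengths equal and cancelling L: (α₁ − α₂)ΔT = P/(A₁E₁) + P/(A₂E₂).
|α₁ − α₂|·ΔT = 7.1×10⁻⁶ × 112 = 0.0007952.
1/(A₁E₁) + 1/(A₂E₂) = 1/(1075×191×10³) + 1/(1325×70×10³) = 1.565×10⁻⁸ N⁻¹.
So P = 0.0007952 / 1.565×10⁻⁸ = 50.81 kN.
σ_{aluminium} = P/A₂ = 50810/1325 = 38.34 MPa, compressive.

σ ≈ 38.3 MPa (compressive)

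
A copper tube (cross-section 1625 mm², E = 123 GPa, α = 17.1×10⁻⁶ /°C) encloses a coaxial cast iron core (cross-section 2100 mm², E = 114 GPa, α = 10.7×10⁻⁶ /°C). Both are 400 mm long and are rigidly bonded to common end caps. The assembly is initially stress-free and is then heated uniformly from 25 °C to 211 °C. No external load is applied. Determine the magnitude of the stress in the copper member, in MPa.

σ ≈ 79.8 MPa (compressive)

Both members must finish at the same length. With the larger α, the copper tends to over-expand; the plates restrain it, putting the copper in compression and the cast iron in tension. With no external load the two internal forces are equal and opposite, magnitude P.
Equating the net (thermal + elastic) strains gives |α₁ − α₂|·ΔT = P·[1/(A₁E₁) + 1/(A₂E₂)].
|α₁ − α₂|·ΔT = 6.4×10⁻⁶ × 186 = 0.00119.
1/(A₁E₁) + 1/(A₂E₂) = 1/(1625×123×10³) + 1/(2100×114×10³) = 9.18×10⁻⁹ N⁻¹.
So P = 0.00119 / 9.18×10⁻⁹ = 129.7 kN.
σ_{copper} = P/A₁ = 129700/1625 = 79.8 MPa, compressive.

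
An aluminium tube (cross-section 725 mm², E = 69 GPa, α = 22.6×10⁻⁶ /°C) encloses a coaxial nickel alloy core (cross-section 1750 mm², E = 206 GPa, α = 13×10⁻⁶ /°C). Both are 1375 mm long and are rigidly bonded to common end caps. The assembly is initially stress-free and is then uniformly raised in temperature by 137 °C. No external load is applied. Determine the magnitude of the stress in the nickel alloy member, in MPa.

σ ≈ 33 MPa (tensile)

Equilibrium of a rigid end plate with no external load gives equal and opposite internal forces ±P in the two members. Since α_{aluminium} > α_{nickel alloy}, heating drives the aluminium into compression and the nickel alloy into tension.
Compatibility of the two members (thermal + elastic change equal): (α₁ − α₂)ΔT = P·[1/(A₁E₁) + 1/(A₂E₂)].
|α₁ − α₂|·ΔT = 9.6×10⁻⁶ × 137 = 0.001315.
1/(A₁E₁) + 1/(A₂E₂) = 1/(725×69×10³) + 1/(1750×206×10³) = 2.276×10⁻⁸ N⁻¹.
P = 0.001315 / 2.276×10⁻⁸ = 57780 N = 57.78 kN.
σ_{nickel alloy} = P/A₂ = 57780/1750 = 33.01 MPa, tensile.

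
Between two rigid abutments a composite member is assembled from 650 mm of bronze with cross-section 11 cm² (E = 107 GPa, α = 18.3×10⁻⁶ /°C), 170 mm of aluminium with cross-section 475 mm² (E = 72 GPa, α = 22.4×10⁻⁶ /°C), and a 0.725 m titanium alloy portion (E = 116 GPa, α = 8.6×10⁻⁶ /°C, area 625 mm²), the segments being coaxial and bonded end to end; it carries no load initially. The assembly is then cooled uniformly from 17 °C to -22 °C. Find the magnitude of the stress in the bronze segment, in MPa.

If the supports were absent, the total length change would be Σ αᵢΔT Lᵢ = 18.3×10⁻⁶×39×650 + 22.4×10⁻⁶×39×170 + 8.6×10⁻⁶×39×725 = 0.8556 mm.
The walls prevent any net length change, so an axial force P (same in every segment) develops. Compatibility: P · Σ Lᵢ/(AᵢEᵢ) = δ_free.
The series flexibility is Σ Lᵢ/(AᵢEᵢ) = 650/(1100×107×10³) + 170/(475×72×10³) + 725/(625×116×10³) = 2.049×10⁻⁵ mm/N.
P = 0.8556 / 2.049×10⁻⁵ = 41750 N = 41.75 kN, tensile.
σ_{bronze} = P / A = 41750 / 1100 = 37.95 MPa.

σ ≈ 38 MPa (tensile)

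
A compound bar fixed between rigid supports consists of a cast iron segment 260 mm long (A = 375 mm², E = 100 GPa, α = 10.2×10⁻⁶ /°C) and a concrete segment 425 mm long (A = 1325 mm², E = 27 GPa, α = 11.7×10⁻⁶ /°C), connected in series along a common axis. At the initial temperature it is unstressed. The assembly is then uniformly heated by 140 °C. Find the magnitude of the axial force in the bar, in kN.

With the walls removed the bar would change length by δ_free = Σ αᵢΔT Lᵢ = 10.2×10⁻⁶×140×260 + 11.7×10⁻⁶×140×425 = 1.067 mm.
The walls prevent any net length change, so an axial force P (same in every segment) develops. Compatibility: P · Σ Lᵢ/(AᵢEᵢ) = δ_free.
Σ Lᵢ/(AᵢEᵢ) = 260/(375×100×10³) + 425/(1325×27×10³) = 1.881×10⁻⁵ mm/N.
Hence P = δ_free / Σ(L/AE) = 1.067/1.881×10⁻⁵ = 56.74 kN (compressive).

P ≈ 56.7 kN (compressive)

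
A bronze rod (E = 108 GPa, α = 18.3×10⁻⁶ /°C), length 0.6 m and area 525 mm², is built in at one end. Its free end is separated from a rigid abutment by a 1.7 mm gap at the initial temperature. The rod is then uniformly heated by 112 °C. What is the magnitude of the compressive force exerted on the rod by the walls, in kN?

Unrestrained expansion: δ_free = αΔT L = 18.3×10⁻⁶ × 112 × 600 = 1.23 mm.
Since δ_free = 1.23 mm is less than the 1.7 mm gap, the rod never touches the wall. No axial force develops.

P ≈ 0 kN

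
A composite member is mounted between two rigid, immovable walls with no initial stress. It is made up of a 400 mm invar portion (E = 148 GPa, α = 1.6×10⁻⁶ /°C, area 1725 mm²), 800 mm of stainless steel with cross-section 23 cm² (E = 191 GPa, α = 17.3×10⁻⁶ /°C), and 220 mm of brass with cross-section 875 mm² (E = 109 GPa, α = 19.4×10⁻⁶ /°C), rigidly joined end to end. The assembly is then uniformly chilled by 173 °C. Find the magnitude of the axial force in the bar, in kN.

Free thermal contraction of the whole bar: Σ αᵢΔT Lᵢ = 1.6×10⁻⁶×173×400 + 17.3×10⁻⁶×173×800 + 19.4×10⁻⁶×173×220 = 3.243 mm.
The walls prevent any net length change, so an axial force P (same in every segment) develops. Compatibility: P · Σ Lᵢ/(AᵢEᵢ) = δ_free.
The series flexibility is Σ Lᵢ/(AᵢEᵢ) = 400/(1725×148×10³) + 800/(2300×191×10³) + 220/(875×109×10³) = 5.695×10⁻⁶ mm/N.
P = 3.243 / 5.695×10⁻⁶ = 569600 N = 569.6 kN, tensile.

P ≈ 570 kN (tensile)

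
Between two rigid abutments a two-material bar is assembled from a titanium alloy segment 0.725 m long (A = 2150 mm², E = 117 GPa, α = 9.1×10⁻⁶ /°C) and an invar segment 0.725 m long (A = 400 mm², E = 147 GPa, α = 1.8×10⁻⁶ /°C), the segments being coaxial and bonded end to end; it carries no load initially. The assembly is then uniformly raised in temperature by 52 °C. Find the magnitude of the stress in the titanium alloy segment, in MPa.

σ ≈ 12.6 MPa (compressive)

Free thermal expansion of the whole bar: Σ αᵢΔT Lᵢ = 9.1×10⁻⁶×52×725 + 1.8×10⁻⁶×52×725 = 0.4109 mm.
The walls prevent any net length change, so an axial force P (same in every segment) develops. Compatibility: P · Σ Lᵢ/(AᵢEᵢ) = δ_free.
Σ Lᵢ/(AᵢEᵢ) = 725/(2150×117×10³) + 725/(400×147×10³) = 1.521×10⁻⁵ mm/N.
P = 0.4109 / 1.521×10⁻⁵ = 27010 N = 27.01 kN, compressive.
σ_{titanium alloy} = P / A = 27010 / 2150 = 12.56 MPa.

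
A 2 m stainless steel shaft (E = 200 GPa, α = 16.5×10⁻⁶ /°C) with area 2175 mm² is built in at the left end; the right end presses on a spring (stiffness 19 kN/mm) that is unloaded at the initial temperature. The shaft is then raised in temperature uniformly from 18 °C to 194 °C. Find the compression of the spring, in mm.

If the spring were absent the shaft would lengthen by αΔT L = 16.5×10⁻⁶ × 176 × 2000 = 5.808 mm.
Let P be the compressive force at the spring. The shaft shortens elastically by PL/(AE) and the spring compresses by P/k; together these equal δ_free.
P [ L/(AE) + 1/k ] = δ_free → P [ 2000/(2175×200×10³) + 1/(19×10³) ] = 5.808.
P = 5.808 / 5.723×10⁻⁵ = 101500 N.
Spring compression = P/k = 101500/(19×10³) = 5.341 mm.

δ ≈ 5.34 mm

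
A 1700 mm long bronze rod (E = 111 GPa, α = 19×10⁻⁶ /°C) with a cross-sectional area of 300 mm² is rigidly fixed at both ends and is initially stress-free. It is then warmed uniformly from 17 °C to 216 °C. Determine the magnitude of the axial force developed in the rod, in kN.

P ≈ 126 kN (compressive)

The ends cannot move, so σ = EαΔT = 111×10³ × 19×10⁻⁶ × 199 = 419.7 MPa.
Then P = σA = 419.7 × 300 mm² = 125.9 kN, compressive.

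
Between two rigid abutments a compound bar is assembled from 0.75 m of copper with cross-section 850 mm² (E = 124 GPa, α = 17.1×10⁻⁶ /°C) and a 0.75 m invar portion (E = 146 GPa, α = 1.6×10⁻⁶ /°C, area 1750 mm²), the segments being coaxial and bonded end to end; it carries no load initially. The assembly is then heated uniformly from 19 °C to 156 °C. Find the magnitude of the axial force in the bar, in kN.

P ≈ 191 kN (compressive)

With the walls removed the bar would change length by δ_free = Σ αᵢΔT Lᵢ = 17.1×10⁻⁶×137×750 + 1.6×10⁻⁶×137×750 = 1.921 mm.
Since the ends are fixed, an axial force P builds up, equal in every segment, with P · Σ Lᵢ/(AᵢEᵢ) = δ_free.
Σ Lᵢ/(AᵢEᵢ) = 750/(850×124×10³) + 750/(1750×146×10³) = 1.005×10⁻⁵ mm/N.
P = 1.921 / 1.005×10⁻⁵ = 191200 N = 191.2 kN, compressive.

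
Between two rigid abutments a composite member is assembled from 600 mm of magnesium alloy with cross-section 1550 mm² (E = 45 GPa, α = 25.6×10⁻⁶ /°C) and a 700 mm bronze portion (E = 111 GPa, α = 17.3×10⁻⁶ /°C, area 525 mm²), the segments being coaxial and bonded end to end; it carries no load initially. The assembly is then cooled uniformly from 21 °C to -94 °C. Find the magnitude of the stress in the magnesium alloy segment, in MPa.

With the walls removed the bar would change length by δ_free = Σ αᵢΔT Lᵢ = 25.6×10⁻⁶×115×600 + 17.3×10⁻⁶×115×700 = 3.159 mm.
The rigid supports impose zero overall length change; the single axial force P common to all segments must satisfy P Σ Lᵢ/(AᵢEᵢ) = δ_free.
Σ Lᵢ/(AᵢEᵢ) = 600/(1550×45×10³) + 700/(525×111×10³) = 2.061×10⁻⁵ mm/N.
So P = 3.159 / 2.061×10⁻⁵ = 153.2 kN, tensile.
σ_{magnesium alloy} = P / A = 153200 / 1550 = 98.87 MPa.

σ ≈ 98.9 MPa (tensile)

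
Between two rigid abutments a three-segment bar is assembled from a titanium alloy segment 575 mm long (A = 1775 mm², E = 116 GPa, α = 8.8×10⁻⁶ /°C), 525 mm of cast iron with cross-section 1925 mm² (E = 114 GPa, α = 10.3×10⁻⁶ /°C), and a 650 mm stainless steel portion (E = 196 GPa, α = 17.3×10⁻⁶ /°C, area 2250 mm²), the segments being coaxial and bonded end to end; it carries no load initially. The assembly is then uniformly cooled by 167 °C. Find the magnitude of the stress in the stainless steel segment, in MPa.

If the supports were absent, the total length change would be Σ αᵢΔT Lᵢ = 8.8×10⁻⁶×167×575 + 10.3×10⁻⁶×167×525 + 17.3×10⁻⁶×167×650 = 3.626 mm.
The rigid supports impose zero overall length change; the single axial force P common to all segments must satisfy P Σ Lᵢ/(AᵢEᵢ) = δ_free.
Σ Lᵢ/(AᵢEᵢ) = 575/(1775×116×10³) + 525/(1925×114×10³) + 650/(2250×196×10³) = 6.659×10⁻⁶ mm/N.
So P = 3.626 / 6.659×10⁻⁶ = 544.5 kN, tensile.
σ_{stainless steel} = P / A = 544500 / 2250 = 242 MPa.

σ ≈ 242 MPa (tensile)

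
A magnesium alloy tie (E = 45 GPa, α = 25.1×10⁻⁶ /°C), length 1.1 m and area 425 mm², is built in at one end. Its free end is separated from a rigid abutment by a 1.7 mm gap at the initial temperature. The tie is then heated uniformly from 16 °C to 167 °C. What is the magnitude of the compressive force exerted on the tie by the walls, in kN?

If the wall were absent the tie would grow by αΔT L = 25.1×10⁻⁶ × 151 × 1100 = 4.169 mm.
The gap closes (δ_free > 1.7 mm) and the wall then resists a further 4.169 − 1.7 = 2.469 mm of expansion.
Compatibility: PL/(AE) = 2.469 mm, so σ = P/A = E × (2.469/1100) = 101 MPa.
P = σA = 101 × 425 = 42.93 kN.

P ≈ 42.9 kN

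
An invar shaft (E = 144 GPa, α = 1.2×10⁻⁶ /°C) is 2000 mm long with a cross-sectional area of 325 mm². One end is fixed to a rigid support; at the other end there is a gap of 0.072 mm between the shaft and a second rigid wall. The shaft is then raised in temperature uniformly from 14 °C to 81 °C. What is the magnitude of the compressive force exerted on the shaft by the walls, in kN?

Free thermal elongation = αΔT L = 1.2×10⁻⁶ × 67 × 2000 = 0.1608 mm.
After closing the 0.072 mm clearance, 0.1608 − 0.072 = 0.0888 mm of expansion remains to be suppressed by the wall.
That suppressed elongation corresponds to σ = E·Δ/L = 144×10³ × 0.0888/2000 = 6.394 MPa.
Force on the wall = σA = 6.394 × 325 mm² = 2.078 kN.

P ≈ 2.08 kN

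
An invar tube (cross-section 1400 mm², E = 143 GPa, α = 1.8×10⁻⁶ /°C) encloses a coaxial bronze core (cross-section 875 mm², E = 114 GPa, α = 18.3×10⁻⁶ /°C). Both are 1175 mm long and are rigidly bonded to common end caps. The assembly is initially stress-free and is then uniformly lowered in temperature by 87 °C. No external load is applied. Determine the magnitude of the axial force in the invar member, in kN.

P ≈ 95.6 kN (compressive in the invar)

The bronze has the larger α, so on cooling it would change length more than the invar if both were free. The rigid plates force a common final length, so the bronze is put into tension and the invar into compression, with equal and opposite forces P (no external load).
Setting the final lengths equal and cancelling L: (α₁ − α₂)ΔT = P/(A₁E₁) + P/(A₂E₂).
|α₁ − α₂|·ΔT = 16.5×10⁻⁶ × 87 = 0.001435.
1/(A₁E₁) + 1/(A₂E₂) = 1/(1400×143×10³) + 1/(875×114×10³) = 1.502×10⁻⁸ N⁻¹.
P = 0.001435 / 1.502×10⁻⁸ = 95570 N = 95.57 kN.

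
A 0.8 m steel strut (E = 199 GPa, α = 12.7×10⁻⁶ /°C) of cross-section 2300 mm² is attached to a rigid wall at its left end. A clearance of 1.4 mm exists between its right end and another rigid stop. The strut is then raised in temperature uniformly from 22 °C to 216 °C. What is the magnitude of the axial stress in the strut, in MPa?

σ ≈ 142 MPa (compressive)

If the wall were absent the strut would grow by αΔT L = 12.7×10⁻⁶ × 194 × 800 = 1.971 mm.
The gap closes (δ_free > 1.4 mm) and the wall then resists a further 1.971 − 1.4 = 0.571 mm of expansion.
Compatibility: PL/(AE) = 0.571 mm, so σ = P/A = E × (0.571/800) = 142 MPa.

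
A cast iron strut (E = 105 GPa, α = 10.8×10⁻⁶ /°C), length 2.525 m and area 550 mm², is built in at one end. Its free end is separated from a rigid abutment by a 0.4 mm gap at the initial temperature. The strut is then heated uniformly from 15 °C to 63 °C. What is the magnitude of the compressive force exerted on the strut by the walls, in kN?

Unrestrained expansion: δ_free = αΔT L = 10.8×10⁻⁶ × 48 × 2525 = 1.309 mm.
This exceeds the 0.4 mm gap, so the wall pushes back. The portion of expansion that must be recovered elastically is δ_free − gap = 1.309 − 0.4 = 0.909 mm.
That suppressed elongation corresponds to σ = E·Δ/L = 105×10³ × 0.909/2525 = 37.8 MPa.
Force on the wall = σA = 37.8 × 550 mm² = 20.79 kN.

P ≈ 20.8 kN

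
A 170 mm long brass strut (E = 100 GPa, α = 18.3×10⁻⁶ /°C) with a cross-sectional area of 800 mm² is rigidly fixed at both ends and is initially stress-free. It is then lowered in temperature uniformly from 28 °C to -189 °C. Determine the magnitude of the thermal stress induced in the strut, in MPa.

Because both ends are immovable the net strain is zero, and the suppressed thermal strain is αΔT = 18.3×10⁻⁶ × 217 = 3971.1×10⁻⁶.
Hence σ = E·αΔT = 100×10³ × 3971.1×10⁻⁶ = 397.1 MPa, tensile.

σ ≈ 397 MPa (tensile)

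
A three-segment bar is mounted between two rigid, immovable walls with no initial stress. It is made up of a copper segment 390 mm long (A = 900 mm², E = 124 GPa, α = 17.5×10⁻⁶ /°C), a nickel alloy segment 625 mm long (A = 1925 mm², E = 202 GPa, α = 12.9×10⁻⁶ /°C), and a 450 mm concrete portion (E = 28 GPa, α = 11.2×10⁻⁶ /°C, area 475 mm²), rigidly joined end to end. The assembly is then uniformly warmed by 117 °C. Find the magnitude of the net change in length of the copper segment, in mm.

|ΔL| ≈ 0.589 mm

If the supports were absent, the total length change would be Σ αᵢΔT Lᵢ = 17.5×10⁻⁶×117×390 + 12.9×10⁻⁶×117×625 + 11.2×10⁻⁶×117×450 = 2.332 mm.
The walls prevent any net length change, so an axial force P (same in every segment) develops. Compatibility: P · Σ Lᵢ/(AᵢEᵢ) = δ_free.
Σ Lᵢ/(AᵢEᵢ) = 390/(900×124×10³) + 625/(1925×202×10³) + 450/(475×28×10³) = 3.894×10⁻⁵ mm/N.
P = 2.332 / 3.894×10⁻⁵ = 59880 N = 59.88 kN, compressive.
For the copper segment, free thermal change = 17.5×10⁻⁶×117×390 = 0.7985 mm and elastic change from P = 59880×390/(900×124×10³) = 0.2093 mm; these oppose, so the net change is 0.589 mm (segment lengthens).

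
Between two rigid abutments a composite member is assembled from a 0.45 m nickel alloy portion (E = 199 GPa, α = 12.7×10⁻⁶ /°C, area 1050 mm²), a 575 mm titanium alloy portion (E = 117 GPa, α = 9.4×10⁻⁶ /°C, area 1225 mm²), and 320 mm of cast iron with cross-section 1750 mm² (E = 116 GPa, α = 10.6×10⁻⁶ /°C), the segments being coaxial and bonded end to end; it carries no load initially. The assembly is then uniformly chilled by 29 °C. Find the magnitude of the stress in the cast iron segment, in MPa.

σ ≈ 31.1 MPa (tensile)

With the walls removed the bar would change length by δ_free = Σ αᵢΔT Lᵢ = 12.7×10⁻⁶×29×450 + 9.4×10⁻⁶×29×575 + 10.6×10⁻⁶×29×320 = 0.4208 mm.
The walls prevent any net length change, so an axial force P (same in every segment) develops. Compatibility: P · Σ Lᵢ/(AᵢEᵢ) = δ_free.
Σ Lᵢ/(AᵢEᵢ) = 450/(1050×199×10³) + 575/(1225×117×10³) + 320/(1750×116×10³) = 7.742×10⁻⁶ mm/N.
So P = 0.4208 / 7.742×10⁻⁶ = 54.36 kN, tensile.
σ_{cast iron} = P / A = 54360 / 1750 = 31.06 MPa.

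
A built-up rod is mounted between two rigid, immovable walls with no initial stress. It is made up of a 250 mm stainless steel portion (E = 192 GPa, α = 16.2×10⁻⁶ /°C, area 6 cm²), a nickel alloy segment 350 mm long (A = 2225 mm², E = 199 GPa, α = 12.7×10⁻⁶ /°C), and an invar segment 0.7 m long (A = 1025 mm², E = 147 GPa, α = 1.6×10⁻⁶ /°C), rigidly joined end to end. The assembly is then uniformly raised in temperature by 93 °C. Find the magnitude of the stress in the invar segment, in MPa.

σ ≈ 115 MPa (compressive)

With the walls removed the bar would change length by δ_free = Σ αᵢΔT Lᵢ = 16.2×10⁻⁶×93×250 + 12.7×10⁻⁶×93×350 + 1.6×10⁻⁶×93×700 = 0.8942 mm.
The rigid supports impose zero overall length change; the single axial force P common to all segments must satisfy P Σ Lᵢ/(AᵢEᵢ) = δ_free.
The series flexibility is Σ Lᵢ/(AᵢEᵢ) = 250/(600×192×10³) + 350/(2225×199×10³) + 700/(1025×147×10³) = 7.606×10⁻⁶ mm/N.
So P = 0.8942 / 7.606×10⁻⁶ = 117.6 kN, compressive.
σ_{invar} = P / A = 117600 / 1025 = 114.7 MPa.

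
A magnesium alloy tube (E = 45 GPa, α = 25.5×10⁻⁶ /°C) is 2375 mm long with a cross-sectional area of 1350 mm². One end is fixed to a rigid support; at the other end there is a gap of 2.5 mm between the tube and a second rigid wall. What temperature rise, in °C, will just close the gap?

The gap closes when αΔT L = 2.5 mm, since the tube is still unstressed at that instant.
So ΔT = g/(αL) = 2.5/(25.5×10⁻⁶ × 2375) = 41.28 °C.

ΔT ≈ 41.3 °C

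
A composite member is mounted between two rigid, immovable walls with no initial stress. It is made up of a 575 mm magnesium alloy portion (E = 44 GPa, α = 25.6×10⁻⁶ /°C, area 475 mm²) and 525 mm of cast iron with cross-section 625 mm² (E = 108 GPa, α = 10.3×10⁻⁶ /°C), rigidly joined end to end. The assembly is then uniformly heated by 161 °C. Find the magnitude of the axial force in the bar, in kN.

With the walls removed the bar would change length by δ_free = Σ αᵢΔT Lᵢ = 25.6×10⁻⁶×161×575 + 10.3×10⁻⁶×161×525 = 3.241 mm.
Since the ends are fixed, an axial force P builds up, equal in every segment, with P · Σ Lᵢ/(AᵢEᵢ) = δ_free.
The series flexibility is Σ Lᵢ/(AᵢEᵢ) = 575/(475×44×10³) + 525/(625×108×10³) = 3.529×10⁻⁵ mm/N.
So P = 3.241 / 3.529×10⁻⁵ = 91.83 kN, compressive.

P ≈ 91.8 kN (compressive)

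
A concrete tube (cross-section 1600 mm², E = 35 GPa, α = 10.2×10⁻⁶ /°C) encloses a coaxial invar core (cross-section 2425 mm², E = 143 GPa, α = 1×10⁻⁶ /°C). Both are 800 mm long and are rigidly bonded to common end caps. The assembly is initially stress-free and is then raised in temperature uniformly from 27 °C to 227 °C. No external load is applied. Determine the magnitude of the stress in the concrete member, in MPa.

σ ≈ 55.4 MPa (compressive)

Equilibrium of a rigid end plate with no external load gives equal and opposite internal forces ±P in the two members. Since α_{concrete} > α_{invar}, heating drives the concrete into compression and the invar into tension.
Compatibility of the two members (thermal + elastic change equal): (α₁ − α₂)ΔT = P·[1/(A₁E₁) + 1/(A₂E₂)].
|α₁ − α₂|·ΔT = 9.2×10⁻⁶ × 200 = 0.00184.
1/(A₁E₁) + 1/(A₂E₂) = 1/(1600×35×10³) + 1/(2425×143×10³) = 2.074×10⁻⁸ N⁻¹.
P = 0.00184 / 2.074×10⁻⁸ = 88710 N = 88.71 kN.
σ_{concrete} = P/A₁ = 88710/1600 = 55.45 MPa, compressive.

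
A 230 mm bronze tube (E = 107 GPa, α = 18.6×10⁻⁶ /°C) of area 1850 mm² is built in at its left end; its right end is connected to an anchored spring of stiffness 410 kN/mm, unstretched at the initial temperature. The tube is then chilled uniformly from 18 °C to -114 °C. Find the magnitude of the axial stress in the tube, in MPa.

σ ≈ 84.8 MPa (tensile)

If the spring were absent the tube would shorten by αΔT L = 18.6×10⁻⁶ × 132 × 230 = 0.5647 mm.
With a force P in the spring, the elastic change of the tube is PL/(AE) and that of the spring is P/k; compatibility requires their sum to equal δ_free.
P [ L/(AE) + 1/k ] = δ_free → P [ 230/(1850×107×10³) + 1/(410×10³) ] = 0.5647.
P = 0.5647 / 3.601×10⁻⁶ = 156800 N.
σ = P/A = 156800/1850 = 84.77 MPa.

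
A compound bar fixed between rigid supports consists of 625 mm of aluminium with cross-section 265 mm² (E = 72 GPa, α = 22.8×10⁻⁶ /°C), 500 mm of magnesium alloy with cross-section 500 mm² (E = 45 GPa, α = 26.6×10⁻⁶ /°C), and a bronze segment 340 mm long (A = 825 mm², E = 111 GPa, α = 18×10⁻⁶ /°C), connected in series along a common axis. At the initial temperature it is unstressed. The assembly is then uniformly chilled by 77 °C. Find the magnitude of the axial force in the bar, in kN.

P ≈ 44.2 kN (tensile)

If the supports were absent, the total length change would be Σ αᵢΔT Lᵢ = 22.8×10⁻⁶×77×625 + 26.6×10⁻⁶×77×500 + 18×10⁻⁶×77×340 = 2.593 mm.
The walls prevent any net length change, so an axial force P (same in every segment) develops. Compatibility: P · Σ Lᵢ/(AᵢEᵢ) = δ_free.
Σ Lᵢ/(AᵢEᵢ) = 625/(265×72×10³) + 500/(500×45×10³) + 340/(825×111×10³) = 5.869×10⁻⁵ mm/N.
Hence P = δ_free / Σ(L/AE) = 2.593/5.869×10⁻⁵ = 44.17 kN (tensile).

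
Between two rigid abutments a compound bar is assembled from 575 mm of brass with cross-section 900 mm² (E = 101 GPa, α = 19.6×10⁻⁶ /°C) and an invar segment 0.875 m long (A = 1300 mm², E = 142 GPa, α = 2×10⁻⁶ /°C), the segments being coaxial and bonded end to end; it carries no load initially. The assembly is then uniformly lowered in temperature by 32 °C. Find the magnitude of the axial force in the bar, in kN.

P ≈ 37.7 kN (tensile)

If the supports were absent, the total length change would be Σ αᵢΔT Lᵢ = 19.6×10⁻⁶×32×575 + 2×10⁻⁶×32×875 = 0.4166 mm.
The walls prevent any net length change, so an axial force P (same in every segment) develops. Compatibility: P · Σ Lᵢ/(AᵢEᵢ) = δ_free.
Σ Lᵢ/(AᵢEᵢ) = 575/(900×101×10³) + 875/(1300×142×10³) = 1.107×10⁻⁵ mm/N.
Hence P = δ_free / Σ(L/AE) = 0.4166/1.107×10⁻⁵ = 37.65 kN (tensile).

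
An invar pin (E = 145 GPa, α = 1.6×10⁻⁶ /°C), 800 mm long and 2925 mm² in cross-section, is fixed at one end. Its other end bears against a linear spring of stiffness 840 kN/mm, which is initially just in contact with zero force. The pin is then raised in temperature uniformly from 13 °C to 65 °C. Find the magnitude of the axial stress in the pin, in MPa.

σ ≈ 7.4 MPa (compressive)

The unrestrained thermal change is αΔT L = 1.6×10⁻⁶ × 52 × 800 = 0.06656 mm.
With a force P in the spring, the elastic change of the pin is PL/(AE) and that of the spring is P/k; compatibility requires their sum to equal δ_free.
P [ L/(AE) + 1/k ] = δ_free → P [ 800/(2925×145×10³) + 1/(840×10³) ] = 0.06656.
P = 0.06656 / 3.077×10⁻⁶ = 21630 N.
σ = P/A = 21630/2925 = 7.396 MPa.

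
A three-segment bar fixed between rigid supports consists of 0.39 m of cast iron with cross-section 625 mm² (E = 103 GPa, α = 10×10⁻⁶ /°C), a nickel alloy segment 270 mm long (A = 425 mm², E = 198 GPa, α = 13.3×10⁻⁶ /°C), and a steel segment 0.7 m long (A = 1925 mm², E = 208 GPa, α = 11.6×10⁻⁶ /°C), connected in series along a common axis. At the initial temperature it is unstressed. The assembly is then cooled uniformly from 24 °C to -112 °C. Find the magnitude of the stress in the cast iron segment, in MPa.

If the supports were absent, the total length change would be Σ αᵢΔT Lᵢ = 10×10⁻⁶×136×390 + 13.3×10⁻⁶×136×270 + 11.6×10⁻⁶×136×700 = 2.123 mm.
The rigid supports impose zero overall length change; the single axial force P common to all segments must satisfy P Σ Lᵢ/(AᵢEᵢ) = δ_free.
Σ Lᵢ/(AᵢEᵢ) = 390/(625×103×10³) + 270/(425×198×10³) + 700/(1925×208×10³) = 1.102×10⁻⁵ mm/N.
So P = 2.123 / 1.102×10⁻⁵ = 192.7 kN, tensile.
σ_{cast iron} = P / A = 192700 / 625 = 308.4 MPa.

σ ≈ 308 MPa (tensile)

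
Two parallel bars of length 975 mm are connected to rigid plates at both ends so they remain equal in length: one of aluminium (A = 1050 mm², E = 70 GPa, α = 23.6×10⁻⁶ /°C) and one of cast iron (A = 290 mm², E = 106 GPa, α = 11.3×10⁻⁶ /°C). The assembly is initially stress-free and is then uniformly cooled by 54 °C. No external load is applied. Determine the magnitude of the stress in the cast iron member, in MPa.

σ ≈ 49.6 MPa (compressive)

Equilibrium of a rigid end plate with no external load gives equal and opposite internal forces ±P in the two members. Since α_{aluminium} > α_{cast iron}, cooling drives the aluminium into tension and the cast iron into compression.
Equating the net (thermal + elastic) strains gives |α₁ − α₂|·ΔT = P·[1/(A₁E₁) + 1/(A₂E₂)].
|α₁ − α₂|·ΔT = 12.3×10⁻⁶ × 54 = 0.0006642.
1/(A₁E₁) + 1/(A₂E₂) = 1/(1050×70×10³) + 1/(290×106×10³) = 4.614×10⁻⁸ N⁻¹.
So P = 0.0006642 / 4.614×10⁻⁸ = 14.4 kN.
σ_{cast iron} = P/A₂ = 14400/290 = 49.64 MPa, compressive.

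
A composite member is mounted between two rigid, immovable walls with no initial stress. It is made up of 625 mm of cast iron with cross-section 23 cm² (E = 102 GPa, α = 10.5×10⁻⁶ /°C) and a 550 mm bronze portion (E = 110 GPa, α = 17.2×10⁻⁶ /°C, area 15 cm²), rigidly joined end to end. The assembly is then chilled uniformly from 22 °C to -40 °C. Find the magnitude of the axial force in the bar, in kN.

P ≈ 166 kN (tensile)

Free thermal contraction of the whole bar: Σ αᵢΔT Lᵢ = 10.5×10⁻⁶×62×625 + 17.2×10⁻⁶×62×550 = 0.9934 mm.
Since the ends are fixed, an axial force P builds up, equal in every segment, with P · Σ Lᵢ/(AᵢEᵢ) = δ_free.
The series flexibility is Σ Lᵢ/(AᵢEᵢ) = 625/(2300×102×10³) + 550/(1500×110×10³) = 5.997×10⁻⁶ mm/N.
Hence P = δ_free / Σ(L/AE) = 0.9934/5.997×10⁻⁶ = 165.6 kN (tensile).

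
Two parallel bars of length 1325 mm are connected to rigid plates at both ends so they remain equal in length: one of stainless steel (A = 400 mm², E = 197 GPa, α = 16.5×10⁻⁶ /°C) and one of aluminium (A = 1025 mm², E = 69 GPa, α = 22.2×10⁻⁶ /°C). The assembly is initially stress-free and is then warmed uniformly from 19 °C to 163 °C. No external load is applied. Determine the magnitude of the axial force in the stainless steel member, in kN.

P ≈ 30.6 kN (tensile in the stainless steel)

Equilibrium of a rigid end plate with no external load gives equal and opposite internal forces ±P in the two members. Since α_{aluminium} > α_{stainless steel}, heating drives the aluminium into compression and the stainless steel into tension.
Setting the final lengths equal and cancelling L: (α₁ − α₂)ΔT = P/(A₁E₁) + P/(A₂E₂).
|α₁ − α₂|·ΔT = 5.7×10⁻⁶ × 144 = 0.0008208.
1/(A₁E₁) + 1/(A₂E₂) = 1/(400×197×10³) + 1/(1025×69×10³) = 2.683×10⁻⁸ N⁻¹.
P = 0.0008208 / 2.683×10⁻⁸ = 30590 N = 30.59 kN.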